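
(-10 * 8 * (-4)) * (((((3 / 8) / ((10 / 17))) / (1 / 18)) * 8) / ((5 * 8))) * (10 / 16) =459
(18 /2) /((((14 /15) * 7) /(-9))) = -1215 /98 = -12.40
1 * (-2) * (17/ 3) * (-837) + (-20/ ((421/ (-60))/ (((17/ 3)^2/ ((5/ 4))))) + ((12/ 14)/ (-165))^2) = 1789564601102/ 187208175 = 9559.22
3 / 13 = 0.23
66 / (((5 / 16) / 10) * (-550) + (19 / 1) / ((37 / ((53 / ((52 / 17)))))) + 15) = 507936 / 51641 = 9.84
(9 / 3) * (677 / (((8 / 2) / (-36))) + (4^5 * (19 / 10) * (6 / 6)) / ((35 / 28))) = -13609.56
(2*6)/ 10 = 6/ 5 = 1.20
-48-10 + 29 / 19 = -1073 / 19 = -56.47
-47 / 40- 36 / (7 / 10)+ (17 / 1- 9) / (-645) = -1900489 / 36120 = -52.62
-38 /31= -1.23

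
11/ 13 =0.85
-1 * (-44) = 44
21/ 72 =7/ 24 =0.29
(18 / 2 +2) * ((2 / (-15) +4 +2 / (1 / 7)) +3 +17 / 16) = 57893 / 240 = 241.22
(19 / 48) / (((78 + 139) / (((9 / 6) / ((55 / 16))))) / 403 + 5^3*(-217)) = -247 / 16925230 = -0.00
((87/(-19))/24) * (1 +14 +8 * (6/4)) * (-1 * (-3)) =-2349/152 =-15.45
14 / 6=7 / 3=2.33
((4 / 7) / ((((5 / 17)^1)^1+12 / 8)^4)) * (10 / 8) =6681680 / 96920887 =0.07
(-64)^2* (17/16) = 4352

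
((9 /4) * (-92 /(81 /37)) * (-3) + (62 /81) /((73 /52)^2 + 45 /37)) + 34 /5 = 37540562947 /129135465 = 290.71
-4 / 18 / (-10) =1 / 45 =0.02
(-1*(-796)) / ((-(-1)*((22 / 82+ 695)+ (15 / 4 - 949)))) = -130544 / 40997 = -3.18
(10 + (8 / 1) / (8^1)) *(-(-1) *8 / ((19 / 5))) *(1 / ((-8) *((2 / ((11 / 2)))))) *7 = -55.72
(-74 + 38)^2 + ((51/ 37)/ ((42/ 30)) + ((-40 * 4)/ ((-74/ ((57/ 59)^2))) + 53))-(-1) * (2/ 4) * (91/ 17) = 41525907333/ 30653686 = 1354.68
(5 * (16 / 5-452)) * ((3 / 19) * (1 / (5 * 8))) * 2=-1683 / 95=-17.72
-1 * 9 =-9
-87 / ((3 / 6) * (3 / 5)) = -290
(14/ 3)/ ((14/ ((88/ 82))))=44/ 123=0.36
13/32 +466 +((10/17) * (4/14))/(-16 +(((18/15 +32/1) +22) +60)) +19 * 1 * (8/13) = 733704121/1534624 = 478.10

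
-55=-55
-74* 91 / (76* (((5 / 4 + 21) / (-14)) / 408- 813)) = 38464608 / 352934747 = 0.11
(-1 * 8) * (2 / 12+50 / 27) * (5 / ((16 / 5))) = -2725 / 108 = -25.23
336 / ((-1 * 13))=-336 / 13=-25.85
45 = 45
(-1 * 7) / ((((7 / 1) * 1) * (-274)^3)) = 1 / 20570824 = 0.00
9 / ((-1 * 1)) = -9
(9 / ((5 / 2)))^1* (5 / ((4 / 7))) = 63 / 2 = 31.50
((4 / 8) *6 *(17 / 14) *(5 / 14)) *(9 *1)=2295 / 196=11.71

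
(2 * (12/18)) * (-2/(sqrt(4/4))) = -8/3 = -2.67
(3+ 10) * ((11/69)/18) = 143/1242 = 0.12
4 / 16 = 1 / 4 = 0.25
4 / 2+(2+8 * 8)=68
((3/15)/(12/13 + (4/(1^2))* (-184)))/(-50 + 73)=-13/1098940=-0.00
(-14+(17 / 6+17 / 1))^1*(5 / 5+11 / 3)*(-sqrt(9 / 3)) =-245*sqrt(3) / 9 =-47.15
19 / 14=1.36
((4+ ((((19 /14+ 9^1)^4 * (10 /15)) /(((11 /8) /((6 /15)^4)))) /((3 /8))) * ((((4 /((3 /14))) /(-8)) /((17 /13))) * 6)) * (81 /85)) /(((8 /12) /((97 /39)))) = -1026439393158 /70875805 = -14482.23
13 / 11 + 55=618 / 11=56.18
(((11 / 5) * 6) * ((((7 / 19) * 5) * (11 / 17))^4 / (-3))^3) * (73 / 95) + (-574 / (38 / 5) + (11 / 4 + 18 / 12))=-65593459215680868639937083490176313 / 882036119050788539408134576784364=-74.37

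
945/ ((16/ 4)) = 945/ 4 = 236.25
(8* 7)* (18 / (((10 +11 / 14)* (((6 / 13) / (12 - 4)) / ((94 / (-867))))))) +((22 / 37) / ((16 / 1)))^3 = -198770651805515 / 1131748488704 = -175.63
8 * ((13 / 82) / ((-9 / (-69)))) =1196 / 123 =9.72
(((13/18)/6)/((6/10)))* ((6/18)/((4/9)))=65/432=0.15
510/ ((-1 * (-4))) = 255/ 2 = 127.50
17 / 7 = 2.43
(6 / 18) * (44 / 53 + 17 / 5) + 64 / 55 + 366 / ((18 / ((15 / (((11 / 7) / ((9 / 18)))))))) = 1742339 / 17490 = 99.62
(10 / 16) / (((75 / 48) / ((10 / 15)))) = 4 / 15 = 0.27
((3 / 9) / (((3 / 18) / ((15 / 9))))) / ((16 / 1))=5 / 24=0.21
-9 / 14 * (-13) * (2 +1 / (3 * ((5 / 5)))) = 39 / 2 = 19.50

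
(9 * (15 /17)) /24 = 45 /136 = 0.33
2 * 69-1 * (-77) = 215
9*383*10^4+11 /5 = 172350011 /5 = 34470002.20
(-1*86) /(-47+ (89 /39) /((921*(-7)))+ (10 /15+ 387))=-502866 /1991971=-0.25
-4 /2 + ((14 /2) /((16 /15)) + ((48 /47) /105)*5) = 24273 /5264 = 4.61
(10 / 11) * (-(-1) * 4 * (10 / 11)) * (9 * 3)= 89.26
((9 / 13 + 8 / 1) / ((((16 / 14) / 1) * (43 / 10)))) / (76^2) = 3955 / 12915136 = 0.00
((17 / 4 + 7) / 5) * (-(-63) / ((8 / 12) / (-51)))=-10843.88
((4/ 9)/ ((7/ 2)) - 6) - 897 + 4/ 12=-902.54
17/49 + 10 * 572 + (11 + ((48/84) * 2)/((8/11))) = 280913/49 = 5732.92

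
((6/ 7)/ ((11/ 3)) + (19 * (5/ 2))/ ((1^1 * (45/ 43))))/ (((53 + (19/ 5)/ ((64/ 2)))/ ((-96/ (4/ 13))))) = -526098560/ 1963269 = -267.97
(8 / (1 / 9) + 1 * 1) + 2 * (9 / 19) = 1405 / 19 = 73.95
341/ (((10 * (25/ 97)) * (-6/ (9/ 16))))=-99231/ 8000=-12.40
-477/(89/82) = -439.48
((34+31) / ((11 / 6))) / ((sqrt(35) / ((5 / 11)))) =2.72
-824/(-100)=206/25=8.24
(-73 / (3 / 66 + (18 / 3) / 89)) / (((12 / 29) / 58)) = -60103747 / 663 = -90654.22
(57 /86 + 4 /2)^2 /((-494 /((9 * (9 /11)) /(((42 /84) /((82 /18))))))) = -19350729 /20094932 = -0.96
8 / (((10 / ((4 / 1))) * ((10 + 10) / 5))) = 4 / 5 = 0.80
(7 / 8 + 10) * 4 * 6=261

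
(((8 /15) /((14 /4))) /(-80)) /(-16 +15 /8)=8 /59325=0.00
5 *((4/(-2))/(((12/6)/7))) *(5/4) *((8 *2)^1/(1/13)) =-9100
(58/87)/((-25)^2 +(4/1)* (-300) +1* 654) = 2/237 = 0.01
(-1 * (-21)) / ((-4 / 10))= -52.50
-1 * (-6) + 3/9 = 19/3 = 6.33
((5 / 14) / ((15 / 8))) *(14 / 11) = 8 / 33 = 0.24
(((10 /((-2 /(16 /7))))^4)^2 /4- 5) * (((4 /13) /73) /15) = 335544296940796 /16412388447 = 20444.57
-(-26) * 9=234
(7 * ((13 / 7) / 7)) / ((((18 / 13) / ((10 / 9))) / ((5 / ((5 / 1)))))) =845 / 567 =1.49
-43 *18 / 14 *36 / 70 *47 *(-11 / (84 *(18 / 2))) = 66693 / 3430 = 19.44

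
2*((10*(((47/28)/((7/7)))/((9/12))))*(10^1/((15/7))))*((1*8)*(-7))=-105280/9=-11697.78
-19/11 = -1.73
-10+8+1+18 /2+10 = 18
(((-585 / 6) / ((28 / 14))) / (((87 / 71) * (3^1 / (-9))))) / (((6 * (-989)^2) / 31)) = 143065 / 226924072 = 0.00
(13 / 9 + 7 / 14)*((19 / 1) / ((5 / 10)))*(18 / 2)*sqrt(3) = 665*sqrt(3) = 1151.81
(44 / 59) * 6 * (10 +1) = 2904 / 59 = 49.22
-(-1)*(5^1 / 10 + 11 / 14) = 9 / 7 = 1.29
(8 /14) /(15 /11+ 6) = 44 /567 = 0.08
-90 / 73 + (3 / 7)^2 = -3753 / 3577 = -1.05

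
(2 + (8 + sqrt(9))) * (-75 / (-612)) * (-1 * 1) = -325 / 204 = -1.59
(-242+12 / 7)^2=2829124 / 49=57737.22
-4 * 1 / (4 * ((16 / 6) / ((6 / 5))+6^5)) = -9 / 70004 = -0.00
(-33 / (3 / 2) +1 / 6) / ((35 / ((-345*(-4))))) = -6026 / 7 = -860.86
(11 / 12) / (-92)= -11 / 1104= -0.01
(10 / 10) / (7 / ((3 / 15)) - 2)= 1 / 33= 0.03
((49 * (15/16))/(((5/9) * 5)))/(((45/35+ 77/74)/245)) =16790193/9640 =1741.72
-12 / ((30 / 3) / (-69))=414 / 5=82.80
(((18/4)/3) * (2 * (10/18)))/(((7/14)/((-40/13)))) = -400/39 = -10.26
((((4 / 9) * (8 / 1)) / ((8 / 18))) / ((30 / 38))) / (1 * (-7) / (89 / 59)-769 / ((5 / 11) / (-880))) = 13528 / 1987520445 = 0.00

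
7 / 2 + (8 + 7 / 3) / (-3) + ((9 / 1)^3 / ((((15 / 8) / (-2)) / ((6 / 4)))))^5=-121439531096594248651 / 56250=-2158924997272786.64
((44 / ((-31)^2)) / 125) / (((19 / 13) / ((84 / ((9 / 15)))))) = 16016 / 456475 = 0.04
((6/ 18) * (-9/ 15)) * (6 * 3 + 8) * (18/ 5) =-468/ 25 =-18.72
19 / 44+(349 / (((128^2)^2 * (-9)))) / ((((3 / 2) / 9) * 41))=78416703745 / 181596585984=0.43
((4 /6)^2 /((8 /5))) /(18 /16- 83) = -4 /1179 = -0.00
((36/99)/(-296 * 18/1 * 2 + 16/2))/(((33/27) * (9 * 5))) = -0.00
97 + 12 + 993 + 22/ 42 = 23153/ 21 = 1102.52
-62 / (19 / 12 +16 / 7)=-5208 / 325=-16.02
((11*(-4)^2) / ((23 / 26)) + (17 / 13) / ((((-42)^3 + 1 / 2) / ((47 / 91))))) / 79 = 802131693646 / 318503792425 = 2.52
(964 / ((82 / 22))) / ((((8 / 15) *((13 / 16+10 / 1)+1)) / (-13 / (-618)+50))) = 1639007260 / 798147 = 2053.52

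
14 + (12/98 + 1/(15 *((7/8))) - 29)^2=843.52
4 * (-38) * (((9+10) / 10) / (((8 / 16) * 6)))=-1444 / 15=-96.27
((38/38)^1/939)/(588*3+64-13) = 1/1704285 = 0.00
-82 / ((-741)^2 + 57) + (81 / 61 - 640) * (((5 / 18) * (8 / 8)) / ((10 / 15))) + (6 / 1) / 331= -1966914361381 / 7391763572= -266.10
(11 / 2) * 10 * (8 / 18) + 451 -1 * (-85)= 5044 / 9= 560.44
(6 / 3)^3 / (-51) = -8 / 51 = -0.16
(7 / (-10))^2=49 / 100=0.49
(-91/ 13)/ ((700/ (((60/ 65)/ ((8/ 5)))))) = -3/ 520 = -0.01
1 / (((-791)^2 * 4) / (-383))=-383 / 2502724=-0.00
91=91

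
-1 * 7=-7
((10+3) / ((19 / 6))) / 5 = 78 / 95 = 0.82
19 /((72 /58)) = 15.31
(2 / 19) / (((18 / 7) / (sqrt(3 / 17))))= 7 * sqrt(51) / 2907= 0.02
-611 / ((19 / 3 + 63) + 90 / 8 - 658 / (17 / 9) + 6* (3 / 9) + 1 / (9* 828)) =19350981 / 8417185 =2.30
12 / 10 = 6 / 5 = 1.20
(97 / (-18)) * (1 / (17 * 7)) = -97 / 2142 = -0.05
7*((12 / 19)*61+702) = 98490 / 19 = 5183.68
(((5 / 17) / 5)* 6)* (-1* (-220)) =1320 / 17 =77.65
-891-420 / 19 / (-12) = -16894 / 19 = -889.16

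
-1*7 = -7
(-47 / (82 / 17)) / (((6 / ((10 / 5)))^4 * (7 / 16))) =-6392 / 23247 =-0.27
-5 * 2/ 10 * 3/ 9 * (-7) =2.33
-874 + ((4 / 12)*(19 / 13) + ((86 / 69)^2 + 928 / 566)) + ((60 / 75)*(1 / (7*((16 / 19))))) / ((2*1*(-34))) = -145125848610581 / 166749644880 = -870.32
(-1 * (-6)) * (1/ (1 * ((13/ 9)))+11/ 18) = 305/ 39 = 7.82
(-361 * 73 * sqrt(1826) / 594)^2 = 57641890547 / 16038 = 3594082.21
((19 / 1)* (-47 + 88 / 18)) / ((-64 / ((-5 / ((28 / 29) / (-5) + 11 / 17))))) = -88752325 / 644544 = -137.70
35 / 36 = 0.97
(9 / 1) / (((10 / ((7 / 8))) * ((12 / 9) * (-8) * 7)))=-27 / 2560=-0.01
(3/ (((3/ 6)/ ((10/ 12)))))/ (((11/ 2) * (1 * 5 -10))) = -2/ 11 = -0.18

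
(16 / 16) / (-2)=-1 / 2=-0.50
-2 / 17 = -0.12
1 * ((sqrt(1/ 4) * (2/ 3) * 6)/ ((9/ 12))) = 8/ 3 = 2.67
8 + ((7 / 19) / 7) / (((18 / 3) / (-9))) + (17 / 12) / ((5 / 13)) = 13229 / 1140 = 11.60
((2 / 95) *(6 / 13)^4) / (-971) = -2592 / 2634609445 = -0.00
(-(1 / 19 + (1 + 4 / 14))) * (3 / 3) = -178 / 133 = -1.34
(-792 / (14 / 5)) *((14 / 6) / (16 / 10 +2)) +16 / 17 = -9302 / 51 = -182.39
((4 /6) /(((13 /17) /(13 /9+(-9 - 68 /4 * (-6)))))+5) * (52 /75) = 24524 /405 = 60.55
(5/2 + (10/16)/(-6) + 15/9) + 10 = 225/16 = 14.06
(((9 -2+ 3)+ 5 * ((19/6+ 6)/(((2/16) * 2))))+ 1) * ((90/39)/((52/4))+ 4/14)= 319484/3549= 90.02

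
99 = 99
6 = 6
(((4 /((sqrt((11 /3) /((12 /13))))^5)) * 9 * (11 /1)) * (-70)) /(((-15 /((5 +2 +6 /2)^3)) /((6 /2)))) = 3919104000 * sqrt(143) /265837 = 176294.75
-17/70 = -0.24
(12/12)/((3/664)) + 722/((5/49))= 109454/15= 7296.93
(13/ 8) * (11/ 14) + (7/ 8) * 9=1025/ 112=9.15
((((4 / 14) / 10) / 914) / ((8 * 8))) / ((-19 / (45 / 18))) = -1 / 15559936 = -0.00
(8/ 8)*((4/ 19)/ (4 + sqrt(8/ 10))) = 20/ 361-2*sqrt(5)/ 361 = 0.04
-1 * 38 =-38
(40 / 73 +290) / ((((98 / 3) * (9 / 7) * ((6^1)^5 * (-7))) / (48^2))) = -4040 / 13797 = -0.29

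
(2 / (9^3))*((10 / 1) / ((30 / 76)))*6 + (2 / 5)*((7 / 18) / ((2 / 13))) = 1.43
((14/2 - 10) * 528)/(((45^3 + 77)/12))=-9504/45601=-0.21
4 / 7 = 0.57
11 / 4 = 2.75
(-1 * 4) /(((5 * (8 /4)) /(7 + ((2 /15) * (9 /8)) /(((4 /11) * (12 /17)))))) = -2427 /800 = -3.03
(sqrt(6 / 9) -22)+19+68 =sqrt(6) / 3+65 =65.82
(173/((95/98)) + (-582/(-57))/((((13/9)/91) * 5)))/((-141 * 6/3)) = -14588/13395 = -1.09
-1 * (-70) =70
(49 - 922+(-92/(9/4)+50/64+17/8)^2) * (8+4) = 6836.17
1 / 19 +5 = 96 / 19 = 5.05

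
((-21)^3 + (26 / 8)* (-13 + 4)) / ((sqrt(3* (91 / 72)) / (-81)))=3010041* sqrt(546) / 182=386453.59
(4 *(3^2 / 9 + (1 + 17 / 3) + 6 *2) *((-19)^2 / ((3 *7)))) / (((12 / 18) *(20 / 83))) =8418.18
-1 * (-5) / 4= 5 / 4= 1.25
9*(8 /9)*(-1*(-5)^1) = 40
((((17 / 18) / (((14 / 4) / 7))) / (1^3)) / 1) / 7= 17 / 63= 0.27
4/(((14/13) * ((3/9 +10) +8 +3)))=39/224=0.17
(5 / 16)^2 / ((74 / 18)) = 225 / 9472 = 0.02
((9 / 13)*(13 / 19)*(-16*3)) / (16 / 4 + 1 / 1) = -432 / 95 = -4.55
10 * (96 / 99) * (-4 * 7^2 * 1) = -62720 / 33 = -1900.61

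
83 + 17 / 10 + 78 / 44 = 4756 / 55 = 86.47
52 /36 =13 /9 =1.44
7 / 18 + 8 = 151 / 18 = 8.39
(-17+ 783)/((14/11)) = 4213/7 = 601.86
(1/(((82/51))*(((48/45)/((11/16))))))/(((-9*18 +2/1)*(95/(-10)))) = 0.00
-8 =-8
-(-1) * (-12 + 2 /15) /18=-89 /135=-0.66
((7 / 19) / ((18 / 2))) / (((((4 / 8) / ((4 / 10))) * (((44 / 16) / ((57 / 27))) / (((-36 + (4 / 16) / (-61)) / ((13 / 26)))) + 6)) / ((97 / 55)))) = 9544024 / 988485795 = 0.01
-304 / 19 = -16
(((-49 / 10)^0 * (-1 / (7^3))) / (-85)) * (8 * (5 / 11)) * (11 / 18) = 4 / 52479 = 0.00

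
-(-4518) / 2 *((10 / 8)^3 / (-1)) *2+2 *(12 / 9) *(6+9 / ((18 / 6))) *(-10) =-9064.22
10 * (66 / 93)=220 / 31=7.10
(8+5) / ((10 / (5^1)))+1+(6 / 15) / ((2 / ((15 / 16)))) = 123 / 16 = 7.69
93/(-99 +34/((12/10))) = -279/212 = -1.32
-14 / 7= -2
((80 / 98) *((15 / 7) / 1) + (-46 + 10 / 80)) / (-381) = 121081 / 1045464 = 0.12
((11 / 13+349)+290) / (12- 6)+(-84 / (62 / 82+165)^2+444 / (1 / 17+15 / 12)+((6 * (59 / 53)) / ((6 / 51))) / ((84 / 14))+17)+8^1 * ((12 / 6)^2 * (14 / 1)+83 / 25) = 50282818013150803 / 53102777976300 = 946.90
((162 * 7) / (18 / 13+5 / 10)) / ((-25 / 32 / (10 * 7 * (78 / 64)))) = -328536 / 5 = -65707.20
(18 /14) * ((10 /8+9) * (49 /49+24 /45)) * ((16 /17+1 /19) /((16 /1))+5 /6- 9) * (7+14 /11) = -1354.82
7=7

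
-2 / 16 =-0.12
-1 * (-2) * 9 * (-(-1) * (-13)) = -234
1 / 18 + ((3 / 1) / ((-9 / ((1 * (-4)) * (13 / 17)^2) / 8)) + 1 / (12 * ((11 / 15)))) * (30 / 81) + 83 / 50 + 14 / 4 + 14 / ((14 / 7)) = 93780271 / 6437475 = 14.57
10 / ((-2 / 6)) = -30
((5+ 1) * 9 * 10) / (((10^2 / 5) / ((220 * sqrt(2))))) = 5940 * sqrt(2) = 8400.43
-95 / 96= -0.99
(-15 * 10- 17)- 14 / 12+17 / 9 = -2993 / 18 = -166.28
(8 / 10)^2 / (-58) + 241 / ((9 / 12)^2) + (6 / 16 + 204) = 632.81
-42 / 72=-7 / 12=-0.58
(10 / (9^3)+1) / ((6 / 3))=739 / 1458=0.51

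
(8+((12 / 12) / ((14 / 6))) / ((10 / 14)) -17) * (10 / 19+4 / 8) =-819 / 95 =-8.62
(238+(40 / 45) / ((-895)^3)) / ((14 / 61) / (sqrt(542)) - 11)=-17033748021990453842 / 787273435926232875 - 655717006362334 * sqrt(542) / 787273435926232875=-21.66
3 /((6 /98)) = 49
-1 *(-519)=519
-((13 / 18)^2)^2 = -28561 / 104976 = -0.27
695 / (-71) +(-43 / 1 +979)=65761 / 71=926.21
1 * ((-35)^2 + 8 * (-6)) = 1177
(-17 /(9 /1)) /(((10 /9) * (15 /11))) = -187 /150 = -1.25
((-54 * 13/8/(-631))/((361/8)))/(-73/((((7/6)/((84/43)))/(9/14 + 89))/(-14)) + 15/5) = 10062/500867534173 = 0.00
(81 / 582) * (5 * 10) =675 / 97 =6.96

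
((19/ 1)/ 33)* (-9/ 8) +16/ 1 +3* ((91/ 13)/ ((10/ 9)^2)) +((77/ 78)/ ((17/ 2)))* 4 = 47881211/ 1458600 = 32.83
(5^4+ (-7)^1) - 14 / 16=4937 / 8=617.12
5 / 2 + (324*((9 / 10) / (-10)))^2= 1066007 / 1250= 852.81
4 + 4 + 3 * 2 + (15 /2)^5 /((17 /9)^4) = 5019676783 /2672672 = 1878.15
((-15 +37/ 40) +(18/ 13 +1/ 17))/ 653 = -171/ 8840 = -0.02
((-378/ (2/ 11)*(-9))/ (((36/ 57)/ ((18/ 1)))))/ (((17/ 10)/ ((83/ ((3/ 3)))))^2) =367365225150/ 289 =1271159948.62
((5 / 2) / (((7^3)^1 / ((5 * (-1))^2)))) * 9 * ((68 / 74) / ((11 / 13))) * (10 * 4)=9945000 / 139601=71.24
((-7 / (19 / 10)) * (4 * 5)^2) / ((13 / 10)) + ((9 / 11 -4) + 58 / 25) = -77058539 / 67925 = -1134.47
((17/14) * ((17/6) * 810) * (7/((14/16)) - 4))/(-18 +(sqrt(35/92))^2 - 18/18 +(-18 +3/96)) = -57430080/188503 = -304.66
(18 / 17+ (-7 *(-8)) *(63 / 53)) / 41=60930 / 36941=1.65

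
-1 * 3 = -3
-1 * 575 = -575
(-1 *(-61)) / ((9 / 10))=610 / 9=67.78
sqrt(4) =2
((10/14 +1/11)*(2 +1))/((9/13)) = 806/231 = 3.49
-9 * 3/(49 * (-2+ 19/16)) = 432/637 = 0.68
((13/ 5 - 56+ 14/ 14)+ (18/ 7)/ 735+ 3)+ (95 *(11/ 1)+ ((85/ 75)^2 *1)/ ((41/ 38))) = 3154030526/ 3164175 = 996.79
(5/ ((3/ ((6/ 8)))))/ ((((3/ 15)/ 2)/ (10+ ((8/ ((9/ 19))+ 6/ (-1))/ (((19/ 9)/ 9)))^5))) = 6671952700792775/ 2476099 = 2694541979.46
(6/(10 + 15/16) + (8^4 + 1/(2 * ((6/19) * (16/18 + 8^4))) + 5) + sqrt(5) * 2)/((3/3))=2 * sqrt(5) + 105862619223/25810400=4106.02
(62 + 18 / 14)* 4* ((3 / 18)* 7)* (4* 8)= 28352 / 3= 9450.67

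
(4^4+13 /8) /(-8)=-2061 /64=-32.20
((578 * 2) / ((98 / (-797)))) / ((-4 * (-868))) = -230333 / 85064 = -2.71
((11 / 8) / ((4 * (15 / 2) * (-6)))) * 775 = -1705 / 288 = -5.92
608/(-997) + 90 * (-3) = -269798/997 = -270.61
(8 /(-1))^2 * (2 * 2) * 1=256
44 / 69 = 0.64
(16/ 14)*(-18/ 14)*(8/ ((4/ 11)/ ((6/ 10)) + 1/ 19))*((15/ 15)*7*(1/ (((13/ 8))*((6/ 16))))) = -7704576/ 37583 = -205.00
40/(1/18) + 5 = 725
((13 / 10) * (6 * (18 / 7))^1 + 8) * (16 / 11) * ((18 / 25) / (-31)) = -0.95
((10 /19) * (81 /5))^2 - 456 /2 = -56064 /361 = -155.30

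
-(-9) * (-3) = -27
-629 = -629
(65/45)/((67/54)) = 1.16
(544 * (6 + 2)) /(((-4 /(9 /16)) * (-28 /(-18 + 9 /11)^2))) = 780759 /121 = 6452.55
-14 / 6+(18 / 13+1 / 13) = -34 / 39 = -0.87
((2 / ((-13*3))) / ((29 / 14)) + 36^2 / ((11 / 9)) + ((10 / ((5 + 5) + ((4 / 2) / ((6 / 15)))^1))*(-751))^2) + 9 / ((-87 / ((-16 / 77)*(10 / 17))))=1118031666464 / 4441437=251727.46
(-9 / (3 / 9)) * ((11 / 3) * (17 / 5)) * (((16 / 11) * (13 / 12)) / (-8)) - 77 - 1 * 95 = -1057 / 10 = -105.70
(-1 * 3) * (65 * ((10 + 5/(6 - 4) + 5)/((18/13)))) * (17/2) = -502775/24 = -20948.96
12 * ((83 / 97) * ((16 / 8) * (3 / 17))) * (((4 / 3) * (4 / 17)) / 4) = 7968 / 28033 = 0.28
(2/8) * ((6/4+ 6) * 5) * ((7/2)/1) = 525/16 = 32.81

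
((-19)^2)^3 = 47045881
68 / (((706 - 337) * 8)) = 17 / 738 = 0.02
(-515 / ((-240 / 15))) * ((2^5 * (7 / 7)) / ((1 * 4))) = 257.50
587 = 587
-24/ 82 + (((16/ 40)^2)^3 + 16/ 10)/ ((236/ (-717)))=-195264102/ 37796875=-5.17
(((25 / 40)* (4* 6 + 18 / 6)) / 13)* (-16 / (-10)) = 27 / 13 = 2.08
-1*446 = -446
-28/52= -7/13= -0.54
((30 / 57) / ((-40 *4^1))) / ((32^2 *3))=-1 / 933888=-0.00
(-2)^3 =-8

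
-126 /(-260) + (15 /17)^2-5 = -140393 /37570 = -3.74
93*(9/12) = 69.75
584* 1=584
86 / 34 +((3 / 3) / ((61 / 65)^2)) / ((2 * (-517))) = 165371277 / 65407738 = 2.53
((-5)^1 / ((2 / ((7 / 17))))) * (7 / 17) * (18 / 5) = -441 / 289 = -1.53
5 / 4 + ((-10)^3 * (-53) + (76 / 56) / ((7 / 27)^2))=72745417 / 1372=53021.44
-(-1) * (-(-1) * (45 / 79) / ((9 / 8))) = 40 / 79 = 0.51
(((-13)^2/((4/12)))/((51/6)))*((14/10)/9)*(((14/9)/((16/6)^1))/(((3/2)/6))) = 21.65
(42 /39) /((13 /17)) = 238 /169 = 1.41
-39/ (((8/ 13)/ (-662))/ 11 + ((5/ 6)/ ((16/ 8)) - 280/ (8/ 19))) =0.06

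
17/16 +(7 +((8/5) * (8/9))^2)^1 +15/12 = 367261/32400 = 11.34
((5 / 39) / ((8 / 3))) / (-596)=-0.00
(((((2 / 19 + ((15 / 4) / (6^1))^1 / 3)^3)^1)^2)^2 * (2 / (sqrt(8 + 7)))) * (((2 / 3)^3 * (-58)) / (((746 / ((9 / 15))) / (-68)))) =0.00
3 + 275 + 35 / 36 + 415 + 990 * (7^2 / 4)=461573 / 36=12821.47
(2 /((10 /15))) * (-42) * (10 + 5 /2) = -1575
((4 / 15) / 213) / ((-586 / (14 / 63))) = -0.00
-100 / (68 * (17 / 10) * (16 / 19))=-2375 / 2312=-1.03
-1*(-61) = 61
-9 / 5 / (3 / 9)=-27 / 5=-5.40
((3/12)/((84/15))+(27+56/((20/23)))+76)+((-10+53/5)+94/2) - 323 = -12091/112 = -107.96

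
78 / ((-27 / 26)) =-75.11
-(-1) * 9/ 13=9/ 13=0.69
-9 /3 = -3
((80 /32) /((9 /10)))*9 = 25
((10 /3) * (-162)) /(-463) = 540 /463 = 1.17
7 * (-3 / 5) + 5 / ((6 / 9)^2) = 141 / 20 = 7.05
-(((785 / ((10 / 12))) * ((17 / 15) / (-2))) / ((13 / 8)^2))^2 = -29178105856 / 714025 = -40864.26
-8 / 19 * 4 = -32 / 19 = -1.68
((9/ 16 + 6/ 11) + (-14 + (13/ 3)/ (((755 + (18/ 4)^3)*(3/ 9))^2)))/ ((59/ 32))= -207927381626/ 29736765289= -6.99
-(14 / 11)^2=-196 / 121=-1.62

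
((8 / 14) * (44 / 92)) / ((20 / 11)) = 121 / 805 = 0.15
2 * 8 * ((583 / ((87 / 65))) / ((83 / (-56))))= -33953920 / 7221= -4702.11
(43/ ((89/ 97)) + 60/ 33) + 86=131855/ 979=134.68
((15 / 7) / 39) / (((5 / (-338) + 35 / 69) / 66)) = 7.36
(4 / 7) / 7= 4 / 49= 0.08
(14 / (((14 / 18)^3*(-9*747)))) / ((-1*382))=9 / 776797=0.00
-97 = -97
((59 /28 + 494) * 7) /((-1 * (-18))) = 13891 /72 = 192.93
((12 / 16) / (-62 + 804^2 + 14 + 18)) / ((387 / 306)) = 17 / 18529732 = 0.00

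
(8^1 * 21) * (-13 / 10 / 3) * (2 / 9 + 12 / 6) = -1456 / 9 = -161.78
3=3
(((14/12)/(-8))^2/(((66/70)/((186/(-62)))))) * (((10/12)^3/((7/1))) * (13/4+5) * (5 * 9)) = -153125/73728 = -2.08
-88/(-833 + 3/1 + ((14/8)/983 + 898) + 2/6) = -1038048/806081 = -1.29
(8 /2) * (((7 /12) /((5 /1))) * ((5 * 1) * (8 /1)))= 56 /3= 18.67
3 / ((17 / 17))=3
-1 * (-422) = 422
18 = 18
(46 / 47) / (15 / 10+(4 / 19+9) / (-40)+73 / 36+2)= 62928 / 340609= 0.18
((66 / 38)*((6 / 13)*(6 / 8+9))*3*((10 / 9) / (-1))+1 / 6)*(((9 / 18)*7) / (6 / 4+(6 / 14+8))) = -144599 / 15846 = -9.13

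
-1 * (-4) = 4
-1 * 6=-6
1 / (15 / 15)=1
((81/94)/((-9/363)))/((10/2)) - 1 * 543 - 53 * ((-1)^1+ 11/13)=-3310381/6110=-541.80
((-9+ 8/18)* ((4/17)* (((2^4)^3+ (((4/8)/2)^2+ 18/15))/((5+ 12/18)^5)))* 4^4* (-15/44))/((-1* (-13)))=9.48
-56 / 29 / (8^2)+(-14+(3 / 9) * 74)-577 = -394189 / 696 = -566.36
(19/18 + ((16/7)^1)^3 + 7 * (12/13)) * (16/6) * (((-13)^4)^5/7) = 9132914285714648444405797108/64827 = 140881334717242020213889.20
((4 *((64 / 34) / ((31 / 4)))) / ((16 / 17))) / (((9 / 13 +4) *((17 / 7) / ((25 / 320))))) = 455 / 64294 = 0.01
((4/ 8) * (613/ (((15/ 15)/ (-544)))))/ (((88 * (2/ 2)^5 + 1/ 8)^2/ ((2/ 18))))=-10671104/ 4473225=-2.39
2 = 2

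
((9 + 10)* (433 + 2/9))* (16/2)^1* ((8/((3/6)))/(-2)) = -4741184/9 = -526798.22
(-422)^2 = 178084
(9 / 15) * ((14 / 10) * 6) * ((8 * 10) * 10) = 4032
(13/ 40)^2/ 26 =13/ 3200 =0.00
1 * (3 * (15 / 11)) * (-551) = -24795 / 11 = -2254.09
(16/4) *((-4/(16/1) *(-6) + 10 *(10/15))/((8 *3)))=49/36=1.36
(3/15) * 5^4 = 125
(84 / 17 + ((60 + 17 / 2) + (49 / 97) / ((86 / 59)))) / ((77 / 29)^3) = 127604882063 / 32371385431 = 3.94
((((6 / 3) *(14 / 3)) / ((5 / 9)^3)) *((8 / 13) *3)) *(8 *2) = 2612736 / 1625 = 1607.84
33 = 33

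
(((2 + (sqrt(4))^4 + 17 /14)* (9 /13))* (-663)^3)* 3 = -162822071997 /14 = -11630147999.79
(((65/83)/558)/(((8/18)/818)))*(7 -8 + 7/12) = -132925/123504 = -1.08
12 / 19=0.63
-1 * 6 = -6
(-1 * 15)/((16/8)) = -15/2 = -7.50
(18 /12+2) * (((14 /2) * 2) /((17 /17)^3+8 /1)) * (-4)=-196 /9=-21.78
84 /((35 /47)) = 564 /5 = 112.80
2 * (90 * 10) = 1800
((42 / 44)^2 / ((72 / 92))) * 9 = 10143 / 968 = 10.48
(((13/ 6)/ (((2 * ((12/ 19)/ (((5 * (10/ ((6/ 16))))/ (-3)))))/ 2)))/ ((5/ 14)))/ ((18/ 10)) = -172900/ 729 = -237.17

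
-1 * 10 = -10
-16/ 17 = -0.94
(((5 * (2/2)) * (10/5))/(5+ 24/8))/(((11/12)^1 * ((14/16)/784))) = 13440/11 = 1221.82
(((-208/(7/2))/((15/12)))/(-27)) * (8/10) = 6656/4725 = 1.41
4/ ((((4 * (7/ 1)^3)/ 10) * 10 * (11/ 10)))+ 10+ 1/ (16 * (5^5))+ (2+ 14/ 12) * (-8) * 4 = -51688588681/ 565950000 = -91.33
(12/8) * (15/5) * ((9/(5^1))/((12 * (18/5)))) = 3/16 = 0.19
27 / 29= 0.93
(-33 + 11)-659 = -681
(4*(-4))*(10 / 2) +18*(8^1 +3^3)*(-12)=-7640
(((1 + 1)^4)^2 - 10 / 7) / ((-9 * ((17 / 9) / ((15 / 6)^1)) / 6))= -26730 / 119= -224.62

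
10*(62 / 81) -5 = 215 / 81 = 2.65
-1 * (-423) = 423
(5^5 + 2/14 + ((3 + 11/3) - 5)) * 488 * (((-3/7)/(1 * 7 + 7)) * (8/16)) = -8010886/343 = -23355.35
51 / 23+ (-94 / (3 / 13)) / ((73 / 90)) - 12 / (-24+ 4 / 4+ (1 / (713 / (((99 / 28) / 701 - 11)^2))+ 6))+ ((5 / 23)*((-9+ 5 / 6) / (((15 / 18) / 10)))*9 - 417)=-124646168087090446 / 112496488134253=-1108.00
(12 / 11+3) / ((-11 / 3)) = -135 / 121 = -1.12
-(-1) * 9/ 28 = 9/ 28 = 0.32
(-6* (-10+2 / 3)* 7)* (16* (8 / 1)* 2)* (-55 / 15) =-1103872 / 3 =-367957.33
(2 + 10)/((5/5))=12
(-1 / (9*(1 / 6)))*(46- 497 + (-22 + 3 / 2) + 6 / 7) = 6589 / 21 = 313.76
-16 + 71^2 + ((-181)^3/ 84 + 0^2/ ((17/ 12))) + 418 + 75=-5466229/ 84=-65074.15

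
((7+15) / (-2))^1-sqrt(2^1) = -11-sqrt(2) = -12.41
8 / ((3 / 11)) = 88 / 3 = 29.33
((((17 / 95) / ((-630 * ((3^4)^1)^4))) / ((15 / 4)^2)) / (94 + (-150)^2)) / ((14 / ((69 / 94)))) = -391 / 359082735253206339375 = -0.00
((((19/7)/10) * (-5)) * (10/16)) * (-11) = 1045/112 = 9.33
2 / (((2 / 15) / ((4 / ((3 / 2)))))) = 40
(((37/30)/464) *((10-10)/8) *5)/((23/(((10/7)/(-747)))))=0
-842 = -842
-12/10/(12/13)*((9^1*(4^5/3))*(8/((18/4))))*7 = -745472/15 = -49698.13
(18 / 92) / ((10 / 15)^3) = 243 / 368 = 0.66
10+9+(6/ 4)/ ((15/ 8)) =99/ 5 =19.80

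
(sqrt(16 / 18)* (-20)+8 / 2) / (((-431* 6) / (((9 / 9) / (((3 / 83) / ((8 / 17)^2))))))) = -10624 / 1121031+106240* sqrt(2) / 3363093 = 0.04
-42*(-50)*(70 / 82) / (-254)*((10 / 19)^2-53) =699462750 / 1879727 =372.11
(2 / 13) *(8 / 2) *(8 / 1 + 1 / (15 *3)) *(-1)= -2888 / 585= -4.94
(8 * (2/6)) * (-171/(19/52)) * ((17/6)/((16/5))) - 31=-1136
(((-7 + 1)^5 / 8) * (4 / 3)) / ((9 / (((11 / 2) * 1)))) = -792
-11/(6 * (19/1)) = -11/114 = -0.10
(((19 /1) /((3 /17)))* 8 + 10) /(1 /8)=20912 /3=6970.67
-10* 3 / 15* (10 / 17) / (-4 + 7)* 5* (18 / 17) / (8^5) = -75 / 1183744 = -0.00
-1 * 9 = -9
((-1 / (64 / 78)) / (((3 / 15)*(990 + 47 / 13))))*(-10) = 12675 / 206672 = 0.06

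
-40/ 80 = -1/ 2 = -0.50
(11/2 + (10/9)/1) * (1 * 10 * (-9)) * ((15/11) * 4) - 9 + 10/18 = -322136/99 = -3253.90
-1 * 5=-5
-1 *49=-49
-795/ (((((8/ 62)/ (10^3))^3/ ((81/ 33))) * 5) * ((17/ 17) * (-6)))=333054070312500/ 11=30277642755681.82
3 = 3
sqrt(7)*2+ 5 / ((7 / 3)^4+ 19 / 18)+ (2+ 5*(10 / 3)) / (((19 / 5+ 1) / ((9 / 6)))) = 11.29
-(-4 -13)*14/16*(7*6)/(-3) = -833/4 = -208.25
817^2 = 667489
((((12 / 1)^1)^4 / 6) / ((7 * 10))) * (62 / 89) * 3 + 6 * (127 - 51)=1741848 / 3115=559.18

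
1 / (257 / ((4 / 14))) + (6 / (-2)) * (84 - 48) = -194290 / 1799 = -108.00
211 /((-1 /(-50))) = 10550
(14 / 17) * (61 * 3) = 150.71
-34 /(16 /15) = -255 /8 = -31.88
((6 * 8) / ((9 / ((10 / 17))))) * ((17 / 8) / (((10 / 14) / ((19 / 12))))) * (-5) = -665 / 9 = -73.89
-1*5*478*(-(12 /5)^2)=68832 /5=13766.40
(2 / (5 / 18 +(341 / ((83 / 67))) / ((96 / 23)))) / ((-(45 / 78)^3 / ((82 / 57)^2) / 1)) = -627777599488 / 1928788750125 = -0.33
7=7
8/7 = 1.14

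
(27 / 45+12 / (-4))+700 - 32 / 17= 59136 / 85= 695.72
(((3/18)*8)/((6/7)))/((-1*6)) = -0.26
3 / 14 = 0.21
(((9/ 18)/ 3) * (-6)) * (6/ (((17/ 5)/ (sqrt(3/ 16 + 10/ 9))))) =-5 * sqrt(187)/ 34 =-2.01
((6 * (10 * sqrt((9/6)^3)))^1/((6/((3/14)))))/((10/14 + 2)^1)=45 * sqrt(6)/76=1.45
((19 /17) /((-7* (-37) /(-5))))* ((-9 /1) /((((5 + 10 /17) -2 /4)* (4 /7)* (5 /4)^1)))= 342 /6401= 0.05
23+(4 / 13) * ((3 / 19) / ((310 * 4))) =1761113 / 76570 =23.00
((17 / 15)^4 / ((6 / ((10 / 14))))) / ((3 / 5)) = 83521 / 255150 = 0.33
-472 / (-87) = 472 / 87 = 5.43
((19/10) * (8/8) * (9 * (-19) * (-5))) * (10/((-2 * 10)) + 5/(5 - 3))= 3249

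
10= 10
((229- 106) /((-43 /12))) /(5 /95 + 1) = -7011 /215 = -32.61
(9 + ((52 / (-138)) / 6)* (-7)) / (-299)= -1954 / 61893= -0.03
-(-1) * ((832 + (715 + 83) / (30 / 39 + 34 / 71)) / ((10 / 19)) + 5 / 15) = 1789399 / 640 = 2795.94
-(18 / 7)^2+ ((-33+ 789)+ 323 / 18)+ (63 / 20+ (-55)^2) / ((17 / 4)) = 110943461 / 74970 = 1479.84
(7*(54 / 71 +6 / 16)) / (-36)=-1505 / 6816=-0.22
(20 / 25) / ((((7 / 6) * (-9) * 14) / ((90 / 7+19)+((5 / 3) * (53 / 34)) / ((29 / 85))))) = -96154 / 447615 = -0.21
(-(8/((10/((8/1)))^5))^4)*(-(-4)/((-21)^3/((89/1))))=1603281467343896576/883197784423828125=1.82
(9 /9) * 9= 9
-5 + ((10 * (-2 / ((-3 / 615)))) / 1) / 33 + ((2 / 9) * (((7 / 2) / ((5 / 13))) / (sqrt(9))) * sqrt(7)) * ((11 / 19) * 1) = 1001 * sqrt(7) / 2565 + 3935 / 33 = 120.27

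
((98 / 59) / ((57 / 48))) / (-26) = -784 / 14573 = -0.05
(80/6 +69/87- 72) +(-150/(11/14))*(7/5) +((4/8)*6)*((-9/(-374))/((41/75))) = -433587835/1334058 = -325.01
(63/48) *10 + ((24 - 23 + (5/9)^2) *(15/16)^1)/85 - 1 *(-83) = 44128/459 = 96.14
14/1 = 14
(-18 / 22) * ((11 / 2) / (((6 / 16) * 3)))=-4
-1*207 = -207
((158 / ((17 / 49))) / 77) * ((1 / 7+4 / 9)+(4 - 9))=-43924 / 1683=-26.10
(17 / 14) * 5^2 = 425 / 14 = 30.36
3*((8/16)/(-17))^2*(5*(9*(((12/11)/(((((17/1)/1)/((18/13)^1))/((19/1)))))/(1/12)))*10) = 16621200/702559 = 23.66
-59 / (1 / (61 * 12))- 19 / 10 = -431899 / 10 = -43189.90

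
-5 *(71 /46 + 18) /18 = -5.43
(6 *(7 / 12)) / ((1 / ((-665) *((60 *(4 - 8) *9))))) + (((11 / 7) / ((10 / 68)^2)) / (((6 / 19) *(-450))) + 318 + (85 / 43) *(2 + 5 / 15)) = 25537685947132 / 5079375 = 5027722.10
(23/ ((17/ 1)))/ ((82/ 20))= 230/ 697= 0.33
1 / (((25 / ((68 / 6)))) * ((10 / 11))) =0.50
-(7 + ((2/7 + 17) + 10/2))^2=-42025/49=-857.65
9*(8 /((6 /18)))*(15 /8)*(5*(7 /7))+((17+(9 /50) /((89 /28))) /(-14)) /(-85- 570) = 2025.00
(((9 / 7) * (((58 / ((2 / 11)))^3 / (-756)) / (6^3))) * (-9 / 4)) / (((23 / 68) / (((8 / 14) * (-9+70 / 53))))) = -224602910521 / 30104424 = -7460.79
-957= -957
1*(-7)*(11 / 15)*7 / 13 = -539 / 195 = -2.76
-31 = -31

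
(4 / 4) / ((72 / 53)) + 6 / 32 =133 / 144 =0.92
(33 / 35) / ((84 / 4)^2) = 11 / 5145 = 0.00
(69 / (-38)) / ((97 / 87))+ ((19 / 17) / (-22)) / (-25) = -14014504 / 8616025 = -1.63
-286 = -286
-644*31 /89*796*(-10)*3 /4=119185080 /89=1339158.20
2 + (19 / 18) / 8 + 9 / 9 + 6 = 1315 / 144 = 9.13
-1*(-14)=14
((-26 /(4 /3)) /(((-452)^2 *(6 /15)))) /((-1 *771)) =65 /210024512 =0.00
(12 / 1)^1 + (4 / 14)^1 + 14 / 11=1044 / 77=13.56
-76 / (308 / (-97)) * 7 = 1843 / 11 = 167.55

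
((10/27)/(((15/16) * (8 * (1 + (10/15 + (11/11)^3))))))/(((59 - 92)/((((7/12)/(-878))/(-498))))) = -7/9350025696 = -0.00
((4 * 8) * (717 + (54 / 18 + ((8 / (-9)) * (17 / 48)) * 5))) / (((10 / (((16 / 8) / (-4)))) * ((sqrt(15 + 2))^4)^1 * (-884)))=7759 / 1724463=0.00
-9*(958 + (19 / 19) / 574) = -4949037 / 574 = -8622.02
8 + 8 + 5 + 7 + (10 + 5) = 43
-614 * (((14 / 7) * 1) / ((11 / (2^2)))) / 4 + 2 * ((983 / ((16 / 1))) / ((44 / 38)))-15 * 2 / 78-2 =-7.90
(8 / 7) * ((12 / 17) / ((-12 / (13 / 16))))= -0.05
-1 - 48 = -49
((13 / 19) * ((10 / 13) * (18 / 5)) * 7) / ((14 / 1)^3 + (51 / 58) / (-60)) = 292320 / 60477437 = 0.00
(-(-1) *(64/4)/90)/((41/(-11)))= -88/1845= -0.05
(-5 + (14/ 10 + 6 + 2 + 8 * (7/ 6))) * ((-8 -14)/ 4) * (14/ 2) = -7931/ 15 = -528.73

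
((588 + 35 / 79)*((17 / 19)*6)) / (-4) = -2370837 / 3002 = -789.75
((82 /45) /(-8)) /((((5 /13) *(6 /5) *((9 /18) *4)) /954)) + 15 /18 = -9383 /40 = -234.58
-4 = -4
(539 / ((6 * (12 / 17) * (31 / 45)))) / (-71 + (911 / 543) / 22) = -54730599 / 21011924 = -2.60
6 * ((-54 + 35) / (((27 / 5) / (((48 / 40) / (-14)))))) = 38 / 21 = 1.81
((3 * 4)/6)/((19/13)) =26/19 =1.37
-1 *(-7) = 7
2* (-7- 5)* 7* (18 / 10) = -1512 / 5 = -302.40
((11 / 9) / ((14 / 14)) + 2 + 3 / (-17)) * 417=64774 / 51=1270.08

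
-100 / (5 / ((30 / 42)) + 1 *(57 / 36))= -1200 / 103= -11.65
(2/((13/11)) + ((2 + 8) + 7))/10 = 243/130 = 1.87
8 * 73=584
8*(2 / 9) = 16 / 9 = 1.78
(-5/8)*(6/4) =-15/16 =-0.94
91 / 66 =1.38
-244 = -244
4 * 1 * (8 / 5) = 32 / 5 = 6.40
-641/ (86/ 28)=-8974/ 43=-208.70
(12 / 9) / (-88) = -1 / 66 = -0.02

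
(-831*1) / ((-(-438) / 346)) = -47921 / 73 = -656.45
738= 738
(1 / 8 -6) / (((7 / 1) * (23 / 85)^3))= -42.36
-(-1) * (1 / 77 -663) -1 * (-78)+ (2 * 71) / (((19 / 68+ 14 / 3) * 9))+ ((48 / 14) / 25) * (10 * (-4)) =-97773772 / 166485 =-587.28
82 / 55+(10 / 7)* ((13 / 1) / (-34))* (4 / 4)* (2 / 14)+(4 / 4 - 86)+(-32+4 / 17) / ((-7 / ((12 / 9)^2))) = -3459944 / 45815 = -75.52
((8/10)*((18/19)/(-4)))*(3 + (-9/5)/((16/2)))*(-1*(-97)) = -51.00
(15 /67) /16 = 15 /1072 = 0.01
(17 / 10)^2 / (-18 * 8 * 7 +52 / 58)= -493 / 171800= -0.00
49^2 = 2401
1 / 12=0.08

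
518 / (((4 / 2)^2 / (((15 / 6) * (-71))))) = -91945 / 4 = -22986.25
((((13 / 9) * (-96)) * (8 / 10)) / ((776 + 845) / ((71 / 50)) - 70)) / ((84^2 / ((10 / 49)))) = -923 / 308252385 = -0.00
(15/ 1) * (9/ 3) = 45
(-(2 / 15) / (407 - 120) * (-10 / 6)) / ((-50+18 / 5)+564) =5 / 3342402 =0.00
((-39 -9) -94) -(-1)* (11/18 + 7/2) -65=-1826/9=-202.89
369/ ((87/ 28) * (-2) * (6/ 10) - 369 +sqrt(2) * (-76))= -673930530/ 624135481 +137415600 * sqrt(2)/ 624135481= -0.77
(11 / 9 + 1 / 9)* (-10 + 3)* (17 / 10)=-238 / 15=-15.87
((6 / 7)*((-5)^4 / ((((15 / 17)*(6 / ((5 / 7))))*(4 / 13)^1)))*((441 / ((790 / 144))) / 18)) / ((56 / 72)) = 745875 / 553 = 1348.78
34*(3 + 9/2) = 255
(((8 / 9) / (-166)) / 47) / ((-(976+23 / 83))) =4 / 34276113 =0.00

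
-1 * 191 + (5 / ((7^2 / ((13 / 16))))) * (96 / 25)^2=-1162387 / 6125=-189.78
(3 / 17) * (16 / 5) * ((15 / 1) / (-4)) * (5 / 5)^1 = -36 / 17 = -2.12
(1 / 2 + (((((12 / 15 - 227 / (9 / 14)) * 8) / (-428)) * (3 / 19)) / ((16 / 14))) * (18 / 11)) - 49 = -10513121 / 223630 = -47.01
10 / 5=2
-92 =-92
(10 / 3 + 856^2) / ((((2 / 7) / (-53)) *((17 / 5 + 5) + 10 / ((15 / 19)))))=-2038847195 / 316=-6452048.09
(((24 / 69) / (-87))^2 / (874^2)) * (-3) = -0.00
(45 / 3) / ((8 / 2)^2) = 15 / 16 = 0.94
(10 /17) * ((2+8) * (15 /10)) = 150 /17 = 8.82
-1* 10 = -10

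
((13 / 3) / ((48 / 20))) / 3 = 65 / 108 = 0.60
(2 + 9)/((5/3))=33/5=6.60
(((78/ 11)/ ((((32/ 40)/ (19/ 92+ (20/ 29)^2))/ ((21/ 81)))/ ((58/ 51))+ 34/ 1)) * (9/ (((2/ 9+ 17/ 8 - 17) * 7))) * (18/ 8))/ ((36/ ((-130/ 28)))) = 277881435/ 58451441972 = 0.00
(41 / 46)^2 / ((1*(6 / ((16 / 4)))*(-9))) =-1681 / 28566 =-0.06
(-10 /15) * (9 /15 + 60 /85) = -74 /85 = -0.87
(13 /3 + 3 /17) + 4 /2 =6.51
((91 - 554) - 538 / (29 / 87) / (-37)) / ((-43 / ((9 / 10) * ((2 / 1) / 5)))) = 139653 / 39775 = 3.51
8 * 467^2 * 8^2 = 111661568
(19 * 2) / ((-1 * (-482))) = 19 / 241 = 0.08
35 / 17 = 2.06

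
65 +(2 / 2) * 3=68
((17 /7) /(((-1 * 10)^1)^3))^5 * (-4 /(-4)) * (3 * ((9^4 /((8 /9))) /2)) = -251523407979 /268912000000000000000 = -0.00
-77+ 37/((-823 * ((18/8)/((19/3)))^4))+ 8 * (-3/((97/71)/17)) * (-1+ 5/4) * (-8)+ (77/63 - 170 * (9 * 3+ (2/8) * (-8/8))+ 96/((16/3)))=-4010.82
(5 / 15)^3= 1 / 27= 0.04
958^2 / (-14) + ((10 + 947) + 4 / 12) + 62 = -1355240 / 21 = -64535.24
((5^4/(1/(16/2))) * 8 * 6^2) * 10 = 14400000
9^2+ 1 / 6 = 487 / 6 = 81.17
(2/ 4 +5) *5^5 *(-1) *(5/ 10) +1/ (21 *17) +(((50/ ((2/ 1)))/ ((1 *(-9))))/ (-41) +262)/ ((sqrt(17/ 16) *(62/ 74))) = -12271871/ 1428 +14312044 *sqrt(17)/ 194463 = -8290.30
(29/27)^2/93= 841/67797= 0.01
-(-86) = 86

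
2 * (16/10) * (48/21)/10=128/175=0.73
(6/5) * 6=36/5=7.20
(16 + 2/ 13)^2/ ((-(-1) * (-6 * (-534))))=1225/ 15041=0.08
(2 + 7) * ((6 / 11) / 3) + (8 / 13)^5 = 7043722 / 4084223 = 1.72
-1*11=-11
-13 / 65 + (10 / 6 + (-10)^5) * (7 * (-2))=20999647 / 15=1399976.47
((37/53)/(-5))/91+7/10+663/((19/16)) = 512263893/916370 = 559.01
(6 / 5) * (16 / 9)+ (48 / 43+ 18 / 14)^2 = 10740167 / 1359015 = 7.90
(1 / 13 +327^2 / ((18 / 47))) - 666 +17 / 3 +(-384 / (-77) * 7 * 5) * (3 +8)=21876133 / 78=280463.24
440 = 440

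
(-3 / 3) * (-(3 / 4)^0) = 1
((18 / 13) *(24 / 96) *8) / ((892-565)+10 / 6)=54 / 6409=0.01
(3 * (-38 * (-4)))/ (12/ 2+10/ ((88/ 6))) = 3344/ 49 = 68.24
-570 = -570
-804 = -804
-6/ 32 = -3/ 16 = -0.19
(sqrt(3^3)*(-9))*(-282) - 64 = -64 + 7614*sqrt(3) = 13123.83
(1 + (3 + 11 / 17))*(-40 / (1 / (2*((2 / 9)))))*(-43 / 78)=271760 / 5967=45.54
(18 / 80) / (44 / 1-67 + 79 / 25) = -45 / 3968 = -0.01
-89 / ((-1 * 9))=9.89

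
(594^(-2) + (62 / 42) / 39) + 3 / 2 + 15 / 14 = 83779039 / 32108076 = 2.61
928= 928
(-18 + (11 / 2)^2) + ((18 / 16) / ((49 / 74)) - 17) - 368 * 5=-180619 / 98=-1843.05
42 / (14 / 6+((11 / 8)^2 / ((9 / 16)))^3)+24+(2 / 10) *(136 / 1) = 98237312 / 1880425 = 52.24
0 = 0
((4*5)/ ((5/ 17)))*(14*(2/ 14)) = 136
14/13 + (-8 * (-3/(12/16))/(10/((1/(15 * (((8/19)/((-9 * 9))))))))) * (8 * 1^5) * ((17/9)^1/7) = -199102/2275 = -87.52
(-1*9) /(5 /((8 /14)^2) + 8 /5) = -240 /451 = -0.53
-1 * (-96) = 96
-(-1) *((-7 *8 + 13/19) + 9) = -880/19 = -46.32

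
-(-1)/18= 1/18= 0.06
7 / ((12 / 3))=7 / 4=1.75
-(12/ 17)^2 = -144/ 289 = -0.50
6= 6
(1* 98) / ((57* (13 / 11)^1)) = 1078 / 741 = 1.45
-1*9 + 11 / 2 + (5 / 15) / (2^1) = -10 / 3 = -3.33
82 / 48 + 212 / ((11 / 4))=20803 / 264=78.80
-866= -866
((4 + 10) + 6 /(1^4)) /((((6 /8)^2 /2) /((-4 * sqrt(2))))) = -2560 * sqrt(2) /9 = -402.27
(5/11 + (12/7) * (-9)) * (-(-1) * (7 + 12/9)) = -28825/231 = -124.78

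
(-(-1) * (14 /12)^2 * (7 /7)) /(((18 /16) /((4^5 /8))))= 154.86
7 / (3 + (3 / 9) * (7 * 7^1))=21 / 58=0.36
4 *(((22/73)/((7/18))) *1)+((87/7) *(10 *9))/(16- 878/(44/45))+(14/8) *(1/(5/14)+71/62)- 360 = -351.26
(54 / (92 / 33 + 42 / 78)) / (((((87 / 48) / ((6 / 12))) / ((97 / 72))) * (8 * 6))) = 41613 / 331064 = 0.13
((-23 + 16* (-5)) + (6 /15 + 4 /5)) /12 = -509 /60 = -8.48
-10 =-10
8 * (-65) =-520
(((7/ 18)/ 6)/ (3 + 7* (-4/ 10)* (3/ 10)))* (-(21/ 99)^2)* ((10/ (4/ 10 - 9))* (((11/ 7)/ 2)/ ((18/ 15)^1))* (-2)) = -153125/ 74480472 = -0.00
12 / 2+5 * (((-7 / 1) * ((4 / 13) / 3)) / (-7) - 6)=-916 / 39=-23.49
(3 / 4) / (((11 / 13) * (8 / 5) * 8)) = 195 / 2816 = 0.07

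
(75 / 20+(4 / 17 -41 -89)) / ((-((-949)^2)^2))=8569 / 55153586961668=0.00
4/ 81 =0.05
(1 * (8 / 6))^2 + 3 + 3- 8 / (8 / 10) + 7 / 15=-79 / 45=-1.76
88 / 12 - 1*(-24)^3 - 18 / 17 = 705344 / 51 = 13830.27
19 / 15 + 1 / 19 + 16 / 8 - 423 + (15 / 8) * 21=-867097 / 2280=-380.31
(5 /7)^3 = 125 /343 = 0.36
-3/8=-0.38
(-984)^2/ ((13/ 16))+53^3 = 17427497/ 13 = 1340576.69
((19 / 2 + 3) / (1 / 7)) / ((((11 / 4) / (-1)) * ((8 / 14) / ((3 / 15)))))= -11.14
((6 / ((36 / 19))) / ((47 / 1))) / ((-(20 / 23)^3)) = -231173 / 2256000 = -0.10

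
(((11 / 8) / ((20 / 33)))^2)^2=17363069361 / 655360000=26.49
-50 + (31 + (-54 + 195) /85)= -1474 /85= -17.34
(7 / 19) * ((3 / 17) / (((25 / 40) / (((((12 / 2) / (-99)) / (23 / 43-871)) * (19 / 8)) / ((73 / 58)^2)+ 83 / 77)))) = 950650004 / 8477239975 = 0.11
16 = 16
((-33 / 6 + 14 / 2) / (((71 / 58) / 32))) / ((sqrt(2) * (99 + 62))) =1392 * sqrt(2) / 11431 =0.17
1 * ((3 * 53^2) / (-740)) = -8427 / 740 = -11.39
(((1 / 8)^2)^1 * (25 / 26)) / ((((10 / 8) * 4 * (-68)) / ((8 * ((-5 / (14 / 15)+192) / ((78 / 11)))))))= -3685 / 396032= -0.01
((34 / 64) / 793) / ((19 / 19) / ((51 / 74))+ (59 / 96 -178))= -867 / 227690125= -0.00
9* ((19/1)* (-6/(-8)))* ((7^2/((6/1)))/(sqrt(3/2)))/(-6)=-931* sqrt(6)/16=-142.53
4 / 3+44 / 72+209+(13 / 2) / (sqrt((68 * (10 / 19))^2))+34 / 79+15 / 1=219071017 / 966960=226.56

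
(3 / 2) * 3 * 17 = 153 / 2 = 76.50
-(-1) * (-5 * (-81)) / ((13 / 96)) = 38880 / 13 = 2990.77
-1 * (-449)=449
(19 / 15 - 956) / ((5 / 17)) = -243457 / 75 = -3246.09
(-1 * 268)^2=71824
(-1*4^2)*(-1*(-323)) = -5168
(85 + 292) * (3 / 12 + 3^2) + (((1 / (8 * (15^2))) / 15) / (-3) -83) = 275744249 / 81000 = 3404.25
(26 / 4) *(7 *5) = 455 / 2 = 227.50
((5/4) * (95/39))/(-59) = -475/9204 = -0.05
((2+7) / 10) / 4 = 0.22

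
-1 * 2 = -2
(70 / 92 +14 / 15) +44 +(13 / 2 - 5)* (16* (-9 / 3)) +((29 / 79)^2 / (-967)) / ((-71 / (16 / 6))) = -26.31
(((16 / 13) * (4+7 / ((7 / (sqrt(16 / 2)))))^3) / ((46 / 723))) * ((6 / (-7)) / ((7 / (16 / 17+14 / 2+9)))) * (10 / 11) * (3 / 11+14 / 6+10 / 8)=-678310502400 / 30137107 - 67831050240 * sqrt(2) / 4305301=-44788.76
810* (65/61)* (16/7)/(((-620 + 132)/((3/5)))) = -2.43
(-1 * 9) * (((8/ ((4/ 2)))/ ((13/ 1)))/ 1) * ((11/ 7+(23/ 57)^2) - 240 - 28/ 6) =22100048/ 32851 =672.74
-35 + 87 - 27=25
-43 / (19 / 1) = -43 / 19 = -2.26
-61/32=-1.91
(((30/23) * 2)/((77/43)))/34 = 1290/30107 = 0.04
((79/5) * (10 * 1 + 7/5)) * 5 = 4503/5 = 900.60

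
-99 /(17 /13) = -1287 /17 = -75.71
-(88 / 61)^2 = -7744 / 3721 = -2.08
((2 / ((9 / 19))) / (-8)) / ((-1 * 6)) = 19 / 216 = 0.09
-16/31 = -0.52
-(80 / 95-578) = 10966 / 19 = 577.16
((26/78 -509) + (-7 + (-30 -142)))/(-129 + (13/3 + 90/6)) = 2063/329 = 6.27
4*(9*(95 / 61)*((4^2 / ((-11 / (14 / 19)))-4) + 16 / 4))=-40320 / 671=-60.09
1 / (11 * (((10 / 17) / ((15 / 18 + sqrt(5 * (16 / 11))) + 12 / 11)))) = 0.71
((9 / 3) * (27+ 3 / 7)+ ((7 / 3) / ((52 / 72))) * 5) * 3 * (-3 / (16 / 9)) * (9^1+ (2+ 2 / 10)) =-362799 / 65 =-5581.52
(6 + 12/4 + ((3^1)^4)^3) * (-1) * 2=-1062900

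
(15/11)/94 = 0.01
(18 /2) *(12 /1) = 108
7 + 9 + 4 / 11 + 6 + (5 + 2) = 323 / 11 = 29.36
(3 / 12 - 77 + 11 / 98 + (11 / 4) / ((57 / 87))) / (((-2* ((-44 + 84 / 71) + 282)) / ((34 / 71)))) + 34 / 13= 276226455 / 102766573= 2.69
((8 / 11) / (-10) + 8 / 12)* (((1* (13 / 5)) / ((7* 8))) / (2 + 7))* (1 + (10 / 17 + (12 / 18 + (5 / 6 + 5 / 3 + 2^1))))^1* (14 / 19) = 438893 / 28779300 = 0.02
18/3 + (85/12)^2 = 8089/144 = 56.17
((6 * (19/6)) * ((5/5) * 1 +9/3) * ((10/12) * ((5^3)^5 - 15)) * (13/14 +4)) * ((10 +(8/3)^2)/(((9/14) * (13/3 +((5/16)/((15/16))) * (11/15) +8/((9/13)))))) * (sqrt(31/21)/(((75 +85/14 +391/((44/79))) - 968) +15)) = -18670654287698000 * sqrt(651)/4238811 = -112384386483.70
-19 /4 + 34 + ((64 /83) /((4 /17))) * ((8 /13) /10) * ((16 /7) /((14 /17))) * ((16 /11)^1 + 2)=362716021 /11631620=31.18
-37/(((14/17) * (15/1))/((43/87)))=-27047/18270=-1.48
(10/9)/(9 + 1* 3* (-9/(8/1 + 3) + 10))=55/1809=0.03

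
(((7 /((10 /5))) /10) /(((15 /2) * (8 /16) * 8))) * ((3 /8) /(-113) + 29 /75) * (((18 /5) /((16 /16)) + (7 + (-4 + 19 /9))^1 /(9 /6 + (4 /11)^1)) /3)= 1064513387 /112581900000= 0.01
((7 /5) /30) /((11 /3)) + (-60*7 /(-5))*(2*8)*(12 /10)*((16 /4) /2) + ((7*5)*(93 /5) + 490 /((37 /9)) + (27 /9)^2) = 81497719 /20350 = 4004.80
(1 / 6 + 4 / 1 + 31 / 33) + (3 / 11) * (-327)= -5549 / 66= -84.08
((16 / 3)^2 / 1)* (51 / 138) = 2176 / 207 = 10.51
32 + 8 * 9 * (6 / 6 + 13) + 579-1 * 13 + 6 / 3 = 1608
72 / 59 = 1.22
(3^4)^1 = 81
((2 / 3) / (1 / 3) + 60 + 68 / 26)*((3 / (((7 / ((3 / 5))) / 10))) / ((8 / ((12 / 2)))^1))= 124.62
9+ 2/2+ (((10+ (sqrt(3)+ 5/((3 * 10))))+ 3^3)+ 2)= sqrt(3)+ 295/6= 50.90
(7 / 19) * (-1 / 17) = -7 / 323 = -0.02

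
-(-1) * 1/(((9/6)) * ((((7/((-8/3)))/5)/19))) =-1520/63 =-24.13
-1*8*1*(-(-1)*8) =-64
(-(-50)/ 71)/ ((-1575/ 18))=-0.01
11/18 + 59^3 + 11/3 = 3696899/18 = 205383.28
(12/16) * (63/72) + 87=2805/32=87.66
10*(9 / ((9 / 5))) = 50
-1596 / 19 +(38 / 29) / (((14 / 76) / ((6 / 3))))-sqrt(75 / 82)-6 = -15382 / 203-5 * sqrt(246) / 82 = -76.73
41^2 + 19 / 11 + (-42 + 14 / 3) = 54298 / 33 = 1645.39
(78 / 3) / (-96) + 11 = 515 / 48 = 10.73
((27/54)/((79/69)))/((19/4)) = 138/1501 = 0.09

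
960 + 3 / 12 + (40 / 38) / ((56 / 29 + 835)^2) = 42990574550019 / 44770189516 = 960.25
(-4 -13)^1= -17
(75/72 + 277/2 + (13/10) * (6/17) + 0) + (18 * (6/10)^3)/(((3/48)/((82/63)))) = 78886159/357000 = 220.97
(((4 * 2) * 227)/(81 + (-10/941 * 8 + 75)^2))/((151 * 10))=402008374/1903079042215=0.00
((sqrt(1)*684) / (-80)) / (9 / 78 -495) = 741 / 42890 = 0.02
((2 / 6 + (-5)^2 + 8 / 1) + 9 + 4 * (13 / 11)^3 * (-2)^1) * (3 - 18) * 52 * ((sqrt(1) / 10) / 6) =-1512017 / 3993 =-378.67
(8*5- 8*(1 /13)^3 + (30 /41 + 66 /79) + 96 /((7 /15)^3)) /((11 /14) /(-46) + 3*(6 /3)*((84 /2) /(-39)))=-221449500619280 /1454807082001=-152.22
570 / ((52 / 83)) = 909.81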